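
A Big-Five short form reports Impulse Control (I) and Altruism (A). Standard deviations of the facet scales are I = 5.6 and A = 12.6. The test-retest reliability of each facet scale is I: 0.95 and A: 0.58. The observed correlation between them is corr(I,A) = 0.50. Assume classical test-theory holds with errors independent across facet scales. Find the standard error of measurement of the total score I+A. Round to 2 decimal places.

8.26

Var(total) = 190.12 + 70.56 = 260.68.
True-score variance = 121.873 + 70.56 = 192.433, so reliability = 0.7382.
Error variance = 260.68 − 192.433 = 68.2472; SEM = √68.2472 = 8.26.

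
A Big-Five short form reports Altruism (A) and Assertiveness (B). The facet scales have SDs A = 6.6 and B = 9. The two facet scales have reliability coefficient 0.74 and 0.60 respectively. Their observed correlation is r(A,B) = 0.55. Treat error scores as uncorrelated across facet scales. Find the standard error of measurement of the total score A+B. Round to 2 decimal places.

Var(total) = 124.56 + 65.34 = 189.9.
True-score variance = 80.8344 + 65.34 = 146.174, so reliability = 0.7697.
Error variance = 189.9 − 146.174 = 43.7256; SEM = √43.7256 = 6.61.

6.61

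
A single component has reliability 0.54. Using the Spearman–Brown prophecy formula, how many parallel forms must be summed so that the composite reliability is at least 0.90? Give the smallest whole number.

8

k ≥ ρ*(1−ρ₁)/(ρ₁(1−ρ*)) = 0.90·0.46 / (0.54·0.10) = 7.667.
Smallest integer k = 8.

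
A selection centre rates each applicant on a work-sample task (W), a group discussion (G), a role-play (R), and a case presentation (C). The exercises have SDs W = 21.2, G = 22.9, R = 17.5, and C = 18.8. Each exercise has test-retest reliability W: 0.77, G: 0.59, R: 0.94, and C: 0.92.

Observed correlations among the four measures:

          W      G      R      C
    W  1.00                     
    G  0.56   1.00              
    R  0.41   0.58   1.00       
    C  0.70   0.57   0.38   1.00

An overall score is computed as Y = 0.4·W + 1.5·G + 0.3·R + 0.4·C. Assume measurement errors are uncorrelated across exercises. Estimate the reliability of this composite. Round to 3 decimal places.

Var(Y) = 0.4²·21.2² + 1.5²·22.9² + 0.3²·17.5² + 0.4²·18.8² + 2·[0.6·21.2·22.9·0.56 + 0.12·21.2·17.5·0.41 + 0.16·21.2·18.8·0.70 + 0.45·22.9·17.5·0.58 + 0.6·22.9·18.8·0.57 + 0.12·17.5·18.8·0.38] = 1335.95 + 985.698 = 2321.64.
With uncorrelated errors the cross-covariances are all true-score covariance, so they carry over unchanged; only the diagonal terms shrink to ρᵢσᵢ².
True-score variance = [0.4²·21.2²·0.77 + 1.5²·22.9²·0.59 + 0.3²·17.5²·0.94 + 0.4²·18.8²·0.92] + 985.698 = 829.46 + 985.698 = 1815.16.
Reliability = 1815.16 / 2321.64 = 0.782.

0.782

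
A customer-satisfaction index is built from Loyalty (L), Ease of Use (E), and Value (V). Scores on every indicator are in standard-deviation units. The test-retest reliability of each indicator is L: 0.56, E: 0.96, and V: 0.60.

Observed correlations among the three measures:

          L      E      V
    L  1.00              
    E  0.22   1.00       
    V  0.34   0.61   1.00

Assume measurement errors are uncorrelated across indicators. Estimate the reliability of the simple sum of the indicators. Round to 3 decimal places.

0.835

Var(L+E+V) = 3 + 2·[0.22 + 0.34 + 0.61] = 3 + 2.34 = 5.34.
Because errors are independent across components, Cov(Tᵢ,Tⱼ) = Cov(Xᵢ,Xⱼ); the off-diagonal part of the true-score variance is the same as above.
True-score variance = [0.56 + 0.96 + 0.60] + 2.34 = 2.12 + 2.34 = 4.46.
Reliability = 4.46 / 5.34 = 0.835.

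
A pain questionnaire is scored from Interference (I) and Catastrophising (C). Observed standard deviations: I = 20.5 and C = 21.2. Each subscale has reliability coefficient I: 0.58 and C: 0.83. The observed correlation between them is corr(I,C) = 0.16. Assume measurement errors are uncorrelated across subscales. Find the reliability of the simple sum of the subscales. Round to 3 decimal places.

Var(I+C) = 20.5² + 21.2² + 2·[20.5·21.2·0.16] = 869.69 + 139.072 = 1008.76.
Under uncorrelated errors the observed covariances equal the true-score covariances, so only the own-variance terms attenuate.
True-score variance = [20.5²·0.58 + 21.2²·0.83] + 139.072 = 616.78 + 139.072 = 755.852.
Reliability = 755.852 / 1008.76 = 0.749.

0.749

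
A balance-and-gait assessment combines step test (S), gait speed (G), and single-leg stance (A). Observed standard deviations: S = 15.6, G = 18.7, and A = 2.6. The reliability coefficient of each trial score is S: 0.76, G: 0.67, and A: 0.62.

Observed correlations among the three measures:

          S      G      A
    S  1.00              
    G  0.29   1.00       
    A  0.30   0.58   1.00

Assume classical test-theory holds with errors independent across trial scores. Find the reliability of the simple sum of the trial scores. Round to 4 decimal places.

Var(S+G+A) = 15.6² + 18.7² + 2.6² + 2·[15.6·18.7·0.29 + 15.6·2.6·0.30 + 18.7·2.6·0.58] = 599.81 + 249.933 = 849.743.
Under uncorrelated errors the observed covariances equal the true-score covariances, so only the own-variance terms attenuate.
True-score variance = [15.6²·0.76 + 18.7²·0.67 + 2.6²·0.62] + 249.933 = 423.437 + 249.933 = 673.37.
Reliability = 673.37 / 849.743 = 0.7924.

0.7924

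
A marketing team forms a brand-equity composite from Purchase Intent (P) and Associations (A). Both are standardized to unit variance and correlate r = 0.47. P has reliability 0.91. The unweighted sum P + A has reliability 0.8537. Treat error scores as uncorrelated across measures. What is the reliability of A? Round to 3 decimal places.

0.660

Var(P+A) = 2 + 2·0.47 = 2.940.
True-score variance = ρ_P + ρ_A + 2·0.47, so 0.8537 = (0.91 + ρ_A + 0.94) / 2.940.
ρ_A = 0.8537·2.940 − 0.91 − 0.94 = 0.660.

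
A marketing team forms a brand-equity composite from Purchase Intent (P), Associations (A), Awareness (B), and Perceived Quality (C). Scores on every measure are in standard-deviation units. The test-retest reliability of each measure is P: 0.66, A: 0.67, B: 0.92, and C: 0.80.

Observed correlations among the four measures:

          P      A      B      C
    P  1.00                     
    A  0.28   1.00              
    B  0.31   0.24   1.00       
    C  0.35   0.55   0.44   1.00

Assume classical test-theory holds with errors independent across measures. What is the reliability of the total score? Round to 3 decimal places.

0.886

Var(P+A+B+C) = 4 + 2·[0.28 + 0.31 + 0.35 + 0.24 + 0.55 + 0.44] = 4 + 4.34 = 8.34.
Because errors are independent across components, Cov(Tᵢ,Tⱼ) = Cov(Xᵢ,Xⱼ); the off-diagonal part of the true-score variance is the same as above.
True-score variance = [0.66 + 0.67 + 0.92 + 0.80] + 4.34 = 3.05 + 4.34 = 7.39.
Reliability = 7.39 / 8.34 = 0.886.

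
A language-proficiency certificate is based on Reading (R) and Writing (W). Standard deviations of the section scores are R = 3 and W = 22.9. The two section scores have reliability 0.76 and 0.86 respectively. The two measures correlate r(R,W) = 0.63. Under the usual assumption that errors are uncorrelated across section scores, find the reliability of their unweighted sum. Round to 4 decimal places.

0.8781

Var(R+W) = 3² + 22.9² + 2·[3·22.9·0.63] = 533.41 + 86.562 = 619.972.
Because errors are independent across components, Cov(Tᵢ,Tⱼ) = Cov(Xᵢ,Xⱼ); the off-diagonal part of the true-score variance is the same as above.
True-score variance = [3²·0.76 + 22.9²·0.86] + 86.562 = 457.833 + 86.562 = 544.395.
Reliability = 544.395 / 619.972 = 0.8781.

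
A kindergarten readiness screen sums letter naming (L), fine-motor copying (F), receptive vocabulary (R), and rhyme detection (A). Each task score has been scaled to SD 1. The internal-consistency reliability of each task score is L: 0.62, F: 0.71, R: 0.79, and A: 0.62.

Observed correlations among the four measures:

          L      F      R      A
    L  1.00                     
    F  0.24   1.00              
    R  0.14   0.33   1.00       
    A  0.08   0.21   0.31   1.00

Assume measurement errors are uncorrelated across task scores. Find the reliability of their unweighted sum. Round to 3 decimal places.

0.810

Var(L+F+R+A) = 4 + 2·[0.24 + 0.14 + 0.08 + 0.33 + 0.21 + 0.31] = 4 + 2.62 = 6.62.
Because errors are independent across components, Cov(Tᵢ,Tⱼ) = Cov(Xᵢ,Xⱼ); the off-diagonal part of the true-score variance is the same as above.
True-score variance = [0.62 + 0.71 + 0.79 + 0.62] + 2.62 = 2.74 + 2.62 = 5.36.
Reliability = 5.36 / 6.62 = 0.810.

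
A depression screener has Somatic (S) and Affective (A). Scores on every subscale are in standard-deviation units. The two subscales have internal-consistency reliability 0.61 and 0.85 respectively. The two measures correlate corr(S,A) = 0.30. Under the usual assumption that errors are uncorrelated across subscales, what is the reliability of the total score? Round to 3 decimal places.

0.792

Var(S+A) = 2 + 2·[0.30] = 2 + 0.6 = 2.6.
With uncorrelated errors the cross-covariances are all true-score covariance, so they carry over unchanged; only the diagonal terms shrink to ρᵢσᵢ².
True-score variance = [0.61 + 0.85] + 0.6 = 1.46 + 0.6 = 2.06.
Reliability = 2.06 / 2.6 = 0.792.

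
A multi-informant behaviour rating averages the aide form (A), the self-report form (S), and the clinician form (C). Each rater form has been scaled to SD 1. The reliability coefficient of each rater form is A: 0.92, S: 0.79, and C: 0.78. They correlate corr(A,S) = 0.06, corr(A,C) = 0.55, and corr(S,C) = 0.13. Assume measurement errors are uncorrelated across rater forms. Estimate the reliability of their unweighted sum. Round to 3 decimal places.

Var(A+S+C) = 3 + 2·[0.06 + 0.55 + 0.13] = 3 + 1.48 = 4.48.
Because errors are independent across components, Cov(Tᵢ,Tⱼ) = Cov(Xᵢ,Xⱼ); the off-diagonal part of the true-score variance is the same as above.
True-score variance = [0.92 + 0.79 + 0.78] + 1.48 = 2.49 + 1.48 = 3.97.
Reliability = 3.97 / 4.48 = 0.886.

0.886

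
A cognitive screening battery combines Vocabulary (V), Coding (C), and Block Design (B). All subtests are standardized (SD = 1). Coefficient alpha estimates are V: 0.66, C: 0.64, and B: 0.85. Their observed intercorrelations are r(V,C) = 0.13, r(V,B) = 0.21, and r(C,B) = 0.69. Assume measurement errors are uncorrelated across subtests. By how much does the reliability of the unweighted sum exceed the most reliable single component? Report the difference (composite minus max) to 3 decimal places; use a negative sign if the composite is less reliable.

-0.018

Var(sum) = 3 + 2.06 = 5.06; true-score variance = 2.15 + 2.06 = 4.21; composite reliability = 0.8320.
Max component reliability = 0.8500.
Difference = 0.8320 − 0.8500 = -0.018.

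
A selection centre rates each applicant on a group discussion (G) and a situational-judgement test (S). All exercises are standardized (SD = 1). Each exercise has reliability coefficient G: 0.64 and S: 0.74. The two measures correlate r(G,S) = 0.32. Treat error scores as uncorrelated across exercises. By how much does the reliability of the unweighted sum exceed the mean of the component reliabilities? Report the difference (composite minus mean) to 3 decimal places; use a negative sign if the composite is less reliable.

Var(sum) = 2 + 0.64 = 2.64; true-score variance = 1.38 + 0.64 = 2.02; composite reliability = 0.7652.
Mean component reliability = 0.6900.
Difference = 0.7652 − 0.6900 = 0.075.

0.075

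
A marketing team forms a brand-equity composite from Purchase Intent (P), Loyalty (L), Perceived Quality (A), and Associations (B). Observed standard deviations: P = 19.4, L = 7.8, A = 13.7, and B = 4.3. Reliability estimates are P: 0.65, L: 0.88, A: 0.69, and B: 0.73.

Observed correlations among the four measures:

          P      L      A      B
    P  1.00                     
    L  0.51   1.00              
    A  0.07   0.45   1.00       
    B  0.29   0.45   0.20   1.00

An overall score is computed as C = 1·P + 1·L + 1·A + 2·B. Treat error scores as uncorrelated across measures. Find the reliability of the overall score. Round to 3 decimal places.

0.818

Var(C) = 19.4² + 7.8² + 13.7² + 2²·4.3² + 2·[19.4·7.8·0.51 + 19.4·13.7·0.07 + 2·19.4·4.3·0.29 + 7.8·13.7·0.45 + 2·7.8·4.3·0.45 + 2·13.7·4.3·0.20] = 698.85 + 491.997 = 1190.85.
Under uncorrelated errors the observed covariances equal the true-score covariances, so only the own-variance terms attenuate.
True-score variance = [19.4²·0.65 + 7.8²·0.88 + 13.7²·0.69 + 2²·4.3²·0.73] + 491.997 = 481.67 + 491.997 = 973.667.
Reliability = 973.667 / 1190.85 = 0.818.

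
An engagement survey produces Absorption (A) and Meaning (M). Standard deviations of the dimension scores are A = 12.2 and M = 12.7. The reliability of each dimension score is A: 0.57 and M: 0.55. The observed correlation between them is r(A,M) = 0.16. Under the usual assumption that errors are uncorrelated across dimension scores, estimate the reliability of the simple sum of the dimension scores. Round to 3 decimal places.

Var(A+M) = 12.2² + 12.7² + 2·[12.2·12.7·0.16] = 310.13 + 49.5808 = 359.711.
With uncorrelated errors the cross-covariances are all true-score covariance, so they carry over unchanged; only the diagonal terms shrink to ρᵢσᵢ².
True-score variance = [12.2²·0.57 + 12.7²·0.55] + 49.5808 = 173.548 + 49.5808 = 223.129.
Reliability = 223.129 / 359.711 = 0.620.

0.620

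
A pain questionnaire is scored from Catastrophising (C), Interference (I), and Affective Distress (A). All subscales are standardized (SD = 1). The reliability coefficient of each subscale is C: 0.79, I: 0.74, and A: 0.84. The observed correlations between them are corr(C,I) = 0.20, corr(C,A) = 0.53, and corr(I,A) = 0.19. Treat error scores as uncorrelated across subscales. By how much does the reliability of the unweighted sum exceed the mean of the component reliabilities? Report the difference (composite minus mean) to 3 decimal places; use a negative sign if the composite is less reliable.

Var(sum) = 3 + 1.84 = 4.84; true-score variance = 2.37 + 1.84 = 4.21; composite reliability = 0.8698.
Mean component reliability = 0.7900.
Difference = 0.8698 − 0.7900 = 0.080.

0.080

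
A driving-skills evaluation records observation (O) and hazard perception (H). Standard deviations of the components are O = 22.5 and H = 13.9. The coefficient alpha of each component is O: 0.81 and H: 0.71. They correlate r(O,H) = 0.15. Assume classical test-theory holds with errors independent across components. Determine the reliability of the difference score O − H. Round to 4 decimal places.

Var(O−H) = 22.5² + 13.9² − 2·22.5·13.9·0.15 = 699.46 − 93.825 = 605.635.
Because errors are independent across components, Cov(Tᵢ,Tⱼ) = Cov(Xᵢ,Xⱼ); the off-diagonal part of the true-score variance is the same as above.
True-score variance = [22.5²·0.81 + 13.9²·0.71] − 93.825 = 547.242 − 93.825 = 453.417.
Reliability = 453.417 / 605.635 = 0.7487.

0.7487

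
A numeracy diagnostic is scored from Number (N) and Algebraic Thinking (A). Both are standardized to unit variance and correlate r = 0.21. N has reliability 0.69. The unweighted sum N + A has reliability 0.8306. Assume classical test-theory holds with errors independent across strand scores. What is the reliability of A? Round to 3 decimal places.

Var(N+A) = 2 + 2·0.21 = 2.420.
True-score variance = ρ_N + ρ_A + 2·0.21, so 0.8306 = (0.69 + ρ_A + 0.42) / 2.420.
ρ_A = 0.8306·2.420 − 0.69 − 0.42 = 0.900.

0.900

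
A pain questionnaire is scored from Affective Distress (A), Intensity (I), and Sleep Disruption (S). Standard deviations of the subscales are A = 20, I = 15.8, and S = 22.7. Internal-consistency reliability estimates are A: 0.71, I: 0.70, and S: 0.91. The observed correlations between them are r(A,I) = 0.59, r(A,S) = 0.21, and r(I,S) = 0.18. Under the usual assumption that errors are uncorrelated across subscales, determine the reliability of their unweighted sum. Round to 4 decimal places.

Var(A+I+S) = 20² + 15.8² + 22.7² + 2·[20·15.8·0.59 + 20·22.7·0.21 + 15.8·22.7·0.18] = 1164.93 + 692.678 = 1857.61.
Because errors are independent across components, Cov(Tᵢ,Tⱼ) = Cov(Xᵢ,Xⱼ); the off-diagonal part of the true-score variance is the same as above.
True-score variance = [20²·0.71 + 15.8²·0.70 + 22.7²·0.91] + 692.678 = 927.662 + 692.678 = 1620.34.
Reliability = 1620.34 / 1857.61 = 0.8723.

0.8723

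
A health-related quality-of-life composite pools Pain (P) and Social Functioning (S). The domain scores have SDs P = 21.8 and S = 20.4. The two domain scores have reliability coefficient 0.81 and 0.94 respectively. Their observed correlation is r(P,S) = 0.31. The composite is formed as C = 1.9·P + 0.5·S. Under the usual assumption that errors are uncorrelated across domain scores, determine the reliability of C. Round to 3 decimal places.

Var(C) = 1.9²·21.8² + 0.5²·20.4² + 2·[0.95·21.8·20.4·0.31] = 1819.66 + 261.94 = 2081.6.
With uncorrelated errors the cross-covariances are all true-score covariance, so they carry over unchanged; only the diagonal terms shrink to ρᵢσᵢ².
True-score variance = [1.9²·21.8²·0.81 + 0.5²·20.4²·0.94] + 261.94 = 1487.45 + 261.94 = 1749.39.
Reliability = 1749.39 / 2081.6 = 0.840.

0.840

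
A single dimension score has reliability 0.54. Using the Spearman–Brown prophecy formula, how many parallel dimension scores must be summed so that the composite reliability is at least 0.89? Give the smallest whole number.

7

k ≥ ρ*(1−ρ₁)/(ρ₁(1−ρ*)) = 0.89·0.46 / (0.54·0.11) = 6.892.
Smallest integer k = 7.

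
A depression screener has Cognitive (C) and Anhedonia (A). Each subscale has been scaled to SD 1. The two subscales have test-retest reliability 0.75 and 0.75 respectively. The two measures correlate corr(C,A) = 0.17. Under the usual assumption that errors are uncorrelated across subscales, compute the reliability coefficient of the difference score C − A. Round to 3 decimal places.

0.699

Var(C−A) = 1 + 1 − 2·0.17 = 2 − 0.34 = 1.66.
Because errors are independent across components, Cov(Tᵢ,Tⱼ) = Cov(Xᵢ,Xⱼ); the off-diagonal part of the true-score variance is the same as above.
True-score variance = [0.75 + 0.75] − 0.34 = 1.5 − 0.34 = 1.16.
Reliability = 1.16 / 1.66 = 0.699.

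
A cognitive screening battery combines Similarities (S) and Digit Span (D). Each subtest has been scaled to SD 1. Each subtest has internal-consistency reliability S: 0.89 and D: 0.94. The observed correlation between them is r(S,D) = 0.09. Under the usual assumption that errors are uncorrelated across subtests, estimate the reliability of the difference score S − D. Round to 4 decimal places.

0.9066

Var(S−D) = 1 + 1 − 2·0.09 = 2 − 0.18 = 1.82.
Because errors are independent across components, Cov(Tᵢ,Tⱼ) = Cov(Xᵢ,Xⱼ); the off-diagonal part of the true-score variance is the same as above.
True-score variance = [0.89 + 0.94] − 0.18 = 1.83 − 0.18 = 1.65.
Reliability = 1.65 / 1.82 = 0.9066.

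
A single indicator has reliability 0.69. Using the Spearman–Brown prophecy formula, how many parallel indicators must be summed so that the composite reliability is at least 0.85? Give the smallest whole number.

3

k ≥ ρ*(1−ρ₁)/(ρ₁(1−ρ*)) = 0.85·0.31 / (0.69·0.15) = 2.546.
Smallest integer k = 3.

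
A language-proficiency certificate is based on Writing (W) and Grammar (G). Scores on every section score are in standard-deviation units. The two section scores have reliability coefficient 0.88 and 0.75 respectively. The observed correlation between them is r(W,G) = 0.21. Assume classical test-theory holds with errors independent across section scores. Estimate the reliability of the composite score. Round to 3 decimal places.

Var(W+G) = 2 + 2·[0.21] = 2 + 0.42 = 2.42.
Under uncorrelated errors the observed covariances equal the true-score covariances, so only the own-variance terms attenuate.
True-score variance = [0.88 + 0.75] + 0.42 = 1.63 + 0.42 = 2.05.
Reliability = 2.05 / 2.42 = 0.847.

0.847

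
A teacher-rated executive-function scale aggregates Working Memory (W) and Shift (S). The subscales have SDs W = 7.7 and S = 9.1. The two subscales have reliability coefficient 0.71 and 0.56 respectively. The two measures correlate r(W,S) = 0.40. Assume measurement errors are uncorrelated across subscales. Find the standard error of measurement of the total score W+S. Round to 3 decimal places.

7.323

Var(total) = 142.1 + 56.056 = 198.156.
True-score variance = 88.4695 + 56.056 = 144.525, so reliability = 0.7294.
Error variance = 198.156 − 144.525 = 53.6305; SEM = √53.6305 = 7.323.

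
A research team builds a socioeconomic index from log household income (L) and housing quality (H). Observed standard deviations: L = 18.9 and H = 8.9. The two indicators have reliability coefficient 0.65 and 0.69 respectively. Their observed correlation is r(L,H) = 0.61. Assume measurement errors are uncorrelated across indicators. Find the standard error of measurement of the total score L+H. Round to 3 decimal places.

12.230

Var(total) = 436.42 + 205.216 = 641.636.
True-score variance = 286.841 + 205.216 = 492.058, so reliability = 0.7669.
Error variance = 641.636 − 492.058 = 149.579; SEM = √149.579 = 12.230.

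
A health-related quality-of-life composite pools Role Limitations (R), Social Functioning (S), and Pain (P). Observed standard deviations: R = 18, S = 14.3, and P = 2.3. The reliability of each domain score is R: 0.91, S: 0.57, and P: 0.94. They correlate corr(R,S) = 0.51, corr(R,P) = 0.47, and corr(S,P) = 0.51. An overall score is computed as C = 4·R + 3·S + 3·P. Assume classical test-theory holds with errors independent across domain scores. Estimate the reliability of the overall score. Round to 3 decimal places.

0.885

Var(C) = 4²·18² + 3²·14.3² + 3²·2.3² + 2·[12·18·14.3·0.51 + 12·18·2.3·0.47 + 9·14.3·2.3·0.51] = 7072.02 + 3919.5 = 10991.5.
With uncorrelated errors the cross-covariances are all true-score covariance, so they carry over unchanged; only the diagonal terms shrink to ρᵢσᵢ².
True-score variance = [4²·18²·0.91 + 3²·14.3²·0.57 + 3²·2.3²·0.94] + 3919.5 = 5811.23 + 3919.5 = 9730.73.
Reliability = 9730.73 / 10991.5 = 0.885.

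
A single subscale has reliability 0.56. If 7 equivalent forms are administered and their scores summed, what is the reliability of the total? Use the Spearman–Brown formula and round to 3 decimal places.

0.899

ρ_k = kρ / (1 + (k−1)ρ) = 7·0.56 / (1 + 6·0.56) = 3.920 / 4.360 = 0.899.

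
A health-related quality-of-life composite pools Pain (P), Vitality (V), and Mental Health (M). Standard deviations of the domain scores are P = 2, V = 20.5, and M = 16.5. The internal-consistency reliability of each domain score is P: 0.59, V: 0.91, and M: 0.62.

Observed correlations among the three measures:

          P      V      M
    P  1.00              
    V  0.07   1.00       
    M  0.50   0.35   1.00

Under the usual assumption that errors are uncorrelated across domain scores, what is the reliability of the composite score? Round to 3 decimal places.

Var(P+V+M) = 2² + 20.5² + 16.5² + 2·[2·20.5·0.07 + 2·16.5·0.50 + 20.5·16.5·0.35] = 696.5 + 275.515 = 972.015.
Under uncorrelated errors the observed covariances equal the true-score covariances, so only the own-variance terms attenuate.
True-score variance = [2²·0.59 + 20.5²·0.91 + 16.5²·0.62] + 275.515 = 553.582 + 275.515 = 829.097.
Reliability = 829.097 / 972.015 = 0.853.

0.853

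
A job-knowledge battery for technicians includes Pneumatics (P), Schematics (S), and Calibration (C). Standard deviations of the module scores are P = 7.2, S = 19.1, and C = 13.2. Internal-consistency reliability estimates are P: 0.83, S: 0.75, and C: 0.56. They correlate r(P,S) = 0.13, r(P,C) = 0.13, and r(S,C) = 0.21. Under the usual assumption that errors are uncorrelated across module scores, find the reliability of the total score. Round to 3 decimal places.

Var(P+S+C) = 7.2² + 19.1² + 13.2² + 2·[7.2·19.1·0.13 + 7.2·13.2·0.13 + 19.1·13.2·0.21] = 590.89 + 166.356 = 757.246.
With uncorrelated errors the cross-covariances are all true-score covariance, so they carry over unchanged; only the diagonal terms shrink to ρᵢσᵢ².
True-score variance = [7.2²·0.83 + 19.1²·0.75 + 13.2²·0.56] + 166.356 = 414.209 + 166.356 = 580.565.
Reliability = 580.565 / 757.246 = 0.767.

0.767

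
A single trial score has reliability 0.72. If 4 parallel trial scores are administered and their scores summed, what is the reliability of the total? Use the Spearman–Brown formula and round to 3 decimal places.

ρ_k = kρ / (1 + (k−1)ρ) = 4·0.72 / (1 + 3·0.72) = 2.880 / 3.160 = 0.911.

0.911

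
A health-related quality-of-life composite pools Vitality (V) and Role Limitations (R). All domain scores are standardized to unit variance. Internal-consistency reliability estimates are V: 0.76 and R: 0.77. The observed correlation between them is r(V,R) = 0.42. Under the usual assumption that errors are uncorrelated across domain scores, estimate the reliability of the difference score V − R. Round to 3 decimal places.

0.595

Var(V−R) = 1 + 1 − 2·0.42 = 2 − 0.84 = 1.16.
Under uncorrelated errors the observed covariances equal the true-score covariances, so only the own-variance terms attenuate.
True-score variance = [0.76 + 0.77] − 0.84 = 1.53 − 0.84 = 0.69.
Reliability = 0.69 / 1.16 = 0.595.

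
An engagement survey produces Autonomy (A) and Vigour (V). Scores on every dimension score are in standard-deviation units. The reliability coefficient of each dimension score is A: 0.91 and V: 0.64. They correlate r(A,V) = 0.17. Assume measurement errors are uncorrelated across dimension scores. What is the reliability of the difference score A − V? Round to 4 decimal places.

0.7289

Var(A−V) = 1 + 1 − 2·0.17 = 2 − 0.34 = 1.66.
Under uncorrelated errors the observed covariances equal the true-score covariances, so only the own-variance terms attenuate.
True-score variance = [0.91 + 0.64] − 0.34 = 1.55 − 0.34 = 1.21.
Reliability = 1.21 / 1.66 = 0.7289.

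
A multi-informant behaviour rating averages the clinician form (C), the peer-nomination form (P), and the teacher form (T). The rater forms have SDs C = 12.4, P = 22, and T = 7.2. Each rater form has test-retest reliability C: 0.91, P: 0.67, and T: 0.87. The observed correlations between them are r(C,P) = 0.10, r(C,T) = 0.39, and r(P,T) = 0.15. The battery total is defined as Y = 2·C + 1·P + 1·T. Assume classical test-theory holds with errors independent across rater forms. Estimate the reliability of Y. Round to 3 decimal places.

0.847

Var(Y) = 2²·12.4² + 22² + 7.2² + 2·[2·12.4·22·0.10 + 2·12.4·7.2·0.39 + 22·7.2·0.15] = 1150.88 + 295.917 = 1446.8.
Because errors are independent across components, Cov(Tᵢ,Tⱼ) = Cov(Xᵢ,Xⱼ); the off-diagonal part of the true-score variance is the same as above.
True-score variance = [2²·12.4²·0.91 + 22²·0.67 + 7.2²·0.87] + 295.917 = 929.067 + 295.917 = 1224.98.
Reliability = 1224.98 / 1446.8 = 0.847.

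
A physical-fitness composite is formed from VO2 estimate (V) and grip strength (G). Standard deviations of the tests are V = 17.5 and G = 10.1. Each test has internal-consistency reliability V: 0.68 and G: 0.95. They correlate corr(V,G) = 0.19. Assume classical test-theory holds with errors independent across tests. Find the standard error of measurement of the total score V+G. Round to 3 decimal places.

10.154

Var(total) = 408.26 + 67.165 = 475.425.
True-score variance = 305.159 + 67.165 = 372.325, so reliability = 0.7831.
Error variance = 475.425 − 372.325 = 103.101; SEM = √103.101 = 10.154.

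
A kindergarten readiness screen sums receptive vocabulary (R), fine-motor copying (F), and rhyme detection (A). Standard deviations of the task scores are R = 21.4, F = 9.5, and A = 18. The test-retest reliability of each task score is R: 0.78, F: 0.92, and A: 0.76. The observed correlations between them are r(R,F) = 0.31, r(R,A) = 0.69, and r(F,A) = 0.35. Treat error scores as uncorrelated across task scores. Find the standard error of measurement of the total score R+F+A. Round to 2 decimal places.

Var(total) = 872.21 + 777.322 = 1649.53.
True-score variance = 686.479 + 777.322 = 1463.8, so reliability = 0.8874.
Error variance = 1649.53 − 1463.8 = 185.731; SEM = √185.731 = 13.63.

13.63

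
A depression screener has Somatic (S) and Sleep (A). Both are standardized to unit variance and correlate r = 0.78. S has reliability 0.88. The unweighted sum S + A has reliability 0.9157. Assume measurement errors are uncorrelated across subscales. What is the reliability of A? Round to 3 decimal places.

0.820

Var(S+A) = 2 + 2·0.78 = 3.560.
True-score variance = ρ_S + ρ_A + 2·0.78, so 0.9157 = (0.88 + ρ_A + 1.56) / 3.560.
ρ_A = 0.9157·3.560 − 0.88 − 1.56 = 0.820.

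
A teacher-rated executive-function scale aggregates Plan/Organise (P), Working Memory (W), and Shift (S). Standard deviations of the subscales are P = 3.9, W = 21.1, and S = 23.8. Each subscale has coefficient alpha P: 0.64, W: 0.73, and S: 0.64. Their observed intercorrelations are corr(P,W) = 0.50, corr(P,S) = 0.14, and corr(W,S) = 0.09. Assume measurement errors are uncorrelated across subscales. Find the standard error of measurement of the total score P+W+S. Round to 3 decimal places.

Var(total) = 1026.86 + 198.672 = 1225.53.
True-score variance = 697.259 + 198.672 = 895.931, so reliability = 0.7311.
Error variance = 1225.53 − 895.931 = 329.601; SEM = √329.601 = 18.155.

18.155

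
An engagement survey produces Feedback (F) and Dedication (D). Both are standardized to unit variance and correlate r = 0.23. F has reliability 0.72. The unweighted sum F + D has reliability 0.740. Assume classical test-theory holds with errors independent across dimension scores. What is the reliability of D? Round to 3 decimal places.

0.640

Var(F+D) = 2 + 2·0.23 = 2.460.
True-score variance = ρ_F + ρ_D + 2·0.23, so 0.740 = (0.72 + ρ_D + 0.46) / 2.460.
ρ_D = 0.740·2.460 − 0.72 − 0.46 = 0.640.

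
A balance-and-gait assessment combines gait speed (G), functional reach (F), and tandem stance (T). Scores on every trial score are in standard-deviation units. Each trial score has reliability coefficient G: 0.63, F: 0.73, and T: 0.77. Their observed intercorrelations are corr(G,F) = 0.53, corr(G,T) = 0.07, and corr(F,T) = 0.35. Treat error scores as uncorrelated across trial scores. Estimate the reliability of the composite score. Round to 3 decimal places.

0.822

Var(G+F+T) = 3 + 2·[0.53 + 0.07 + 0.35] = 3 + 1.9 = 4.9.
With uncorrelated errors the cross-covariances are all true-score covariance, so they carry over unchanged; only the diagonal terms shrink to ρᵢσᵢ².
True-score variance = [0.63 + 0.73 + 0.77] + 1.9 = 2.13 + 1.9 = 4.03.
Reliability = 4.03 / 4.9 = 0.822.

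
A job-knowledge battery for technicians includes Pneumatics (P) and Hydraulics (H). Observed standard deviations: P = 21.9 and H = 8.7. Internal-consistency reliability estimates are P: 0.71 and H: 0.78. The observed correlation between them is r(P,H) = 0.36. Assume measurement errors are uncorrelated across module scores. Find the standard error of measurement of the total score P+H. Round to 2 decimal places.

Var(total) = 555.3 + 137.182 = 692.482.
True-score variance = 399.561 + 137.182 = 536.743, so reliability = 0.7751.
Error variance = 692.482 − 536.743 = 155.739; SEM = √155.739 = 12.48.

12.48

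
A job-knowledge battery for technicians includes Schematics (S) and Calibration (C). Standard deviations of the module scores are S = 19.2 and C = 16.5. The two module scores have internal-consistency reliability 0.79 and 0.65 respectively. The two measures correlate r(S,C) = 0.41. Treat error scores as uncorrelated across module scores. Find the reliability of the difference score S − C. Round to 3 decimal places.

Var(S−C) = 19.2² + 16.5² − 2·19.2·16.5·0.41 = 640.89 − 259.776 = 381.114.
With uncorrelated errors the cross-covariances are all true-score covariance, so they carry over unchanged; only the diagonal terms shrink to ρᵢσᵢ².
True-score variance = [19.2²·0.79 + 16.5²·0.65] − 259.776 = 468.188 − 259.776 = 208.412.
Reliability = 208.412 / 381.114 = 0.547.

0.547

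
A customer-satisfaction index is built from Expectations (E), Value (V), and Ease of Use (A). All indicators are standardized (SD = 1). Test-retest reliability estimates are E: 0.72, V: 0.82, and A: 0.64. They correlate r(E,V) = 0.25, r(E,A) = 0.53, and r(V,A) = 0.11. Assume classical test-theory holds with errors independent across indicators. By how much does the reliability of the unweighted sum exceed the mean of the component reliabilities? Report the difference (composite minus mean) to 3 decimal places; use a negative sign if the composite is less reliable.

Var(sum) = 3 + 1.78 = 4.78; true-score variance = 2.18 + 1.78 = 3.96; composite reliability = 0.8285.
Mean component reliability = 0.7267.
Difference = 0.8285 − 0.7267 = 0.102.

0.102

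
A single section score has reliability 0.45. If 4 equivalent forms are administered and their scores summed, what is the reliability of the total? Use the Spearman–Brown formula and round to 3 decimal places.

0.766

ρ_k = kρ / (1 + (k−1)ρ) = 4·0.45 / (1 + 3·0.45) = 1.800 / 2.350 = 0.766.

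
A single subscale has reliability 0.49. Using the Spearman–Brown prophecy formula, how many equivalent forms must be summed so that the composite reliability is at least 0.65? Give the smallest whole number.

2

k ≥ ρ*(1−ρ₁)/(ρ₁(1−ρ*)) = 0.65·0.51 / (0.49·0.35) = 1.933.
Smallest integer k = 2.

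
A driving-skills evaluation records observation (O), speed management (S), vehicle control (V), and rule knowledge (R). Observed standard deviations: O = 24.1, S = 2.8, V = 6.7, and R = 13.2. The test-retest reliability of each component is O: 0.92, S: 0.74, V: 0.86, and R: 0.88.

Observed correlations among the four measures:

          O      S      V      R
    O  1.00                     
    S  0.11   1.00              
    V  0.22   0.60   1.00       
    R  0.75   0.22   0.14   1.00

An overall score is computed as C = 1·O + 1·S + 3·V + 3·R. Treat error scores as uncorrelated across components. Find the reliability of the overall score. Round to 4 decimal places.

0.9357

Var(C) = 24.1² + 2.8² + 3²·6.7² + 3²·13.2² + 2·[24.1·2.8·0.11 + 3·24.1·6.7·0.22 + 3·24.1·13.2·0.75 + 3·2.8·6.7·0.60 + 3·2.8·13.2·0.22 + 9·6.7·13.2·0.14] = 2560.82 + 1998.72 = 4559.54.
Under uncorrelated errors the observed covariances equal the true-score covariances, so only the own-variance terms attenuate.
True-score variance = [24.1²·0.92 + 2.8²·0.74 + 3²·6.7²·0.86 + 3²·13.2²·0.88] + 1998.72 = 2267.58 + 1998.72 = 4266.29.
Reliability = 4266.29 / 4559.54 = 0.9357.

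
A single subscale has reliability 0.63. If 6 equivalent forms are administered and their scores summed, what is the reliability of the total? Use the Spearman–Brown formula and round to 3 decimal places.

0.911

ρ_k = kρ / (1 + (k−1)ρ) = 6·0.63 / (1 + 5·0.63) = 3.780 / 4.150 = 0.911.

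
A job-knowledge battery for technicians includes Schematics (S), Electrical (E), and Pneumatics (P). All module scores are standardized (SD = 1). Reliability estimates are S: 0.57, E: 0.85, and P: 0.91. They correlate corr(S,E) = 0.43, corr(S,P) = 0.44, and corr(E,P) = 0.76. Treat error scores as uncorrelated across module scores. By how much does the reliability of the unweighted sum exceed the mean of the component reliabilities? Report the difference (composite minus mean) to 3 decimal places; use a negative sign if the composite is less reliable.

0.116

Var(sum) = 3 + 3.26 = 6.26; true-score variance = 2.33 + 3.26 = 5.59; composite reliability = 0.8930.
Mean component reliability = 0.7767.
Difference = 0.8930 − 0.7767 = 0.116.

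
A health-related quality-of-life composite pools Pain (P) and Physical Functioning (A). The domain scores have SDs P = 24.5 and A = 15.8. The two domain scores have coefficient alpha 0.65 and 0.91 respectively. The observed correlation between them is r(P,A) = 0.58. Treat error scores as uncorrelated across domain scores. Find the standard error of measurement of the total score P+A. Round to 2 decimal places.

Var(total) = 849.89 + 449.036 = 1298.93.
True-score variance = 617.335 + 449.036 = 1066.37, so reliability = 0.8210.
Error variance = 1298.93 − 1066.37 = 232.555; SEM = √232.555 = 15.25.

15.25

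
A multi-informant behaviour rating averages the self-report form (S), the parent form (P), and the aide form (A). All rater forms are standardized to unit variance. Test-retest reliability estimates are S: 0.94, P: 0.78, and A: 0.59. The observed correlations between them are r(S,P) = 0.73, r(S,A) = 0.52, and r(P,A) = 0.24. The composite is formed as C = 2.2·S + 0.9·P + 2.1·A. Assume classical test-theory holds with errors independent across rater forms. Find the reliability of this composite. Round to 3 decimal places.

0.878

Var(C) = 2.2² + 0.9² + 2.1² + 2·[1.98·0.73 + 4.62·0.52 + 1.89·0.24] = 10.06 + 8.6028 = 18.6628.
Under uncorrelated errors the observed covariances equal the true-score covariances, so only the own-variance terms attenuate.
True-score variance = [2.2²·0.94 + 0.9²·0.78 + 2.1²·0.59] + 8.6028 = 7.7833 + 8.6028 = 16.3861.
Reliability = 16.3861 / 18.6628 = 0.878.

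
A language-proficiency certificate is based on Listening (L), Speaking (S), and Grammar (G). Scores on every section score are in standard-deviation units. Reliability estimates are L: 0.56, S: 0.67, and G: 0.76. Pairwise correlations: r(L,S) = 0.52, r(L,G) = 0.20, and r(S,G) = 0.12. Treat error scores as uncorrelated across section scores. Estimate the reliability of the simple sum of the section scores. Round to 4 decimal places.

0.7842

Var(L+S+G) = 3 + 2·[0.52 + 0.20 + 0.12] = 3 + 1.68 = 4.68.
Because errors are independent across components, Cov(Tᵢ,Tⱼ) = Cov(Xᵢ,Xⱼ); the off-diagonal part of the true-score variance is the same as above.
True-score variance = [0.56 + 0.67 + 0.76] + 1.68 = 1.99 + 1.68 = 3.67.
Reliability = 3.67 / 4.68 = 0.7842.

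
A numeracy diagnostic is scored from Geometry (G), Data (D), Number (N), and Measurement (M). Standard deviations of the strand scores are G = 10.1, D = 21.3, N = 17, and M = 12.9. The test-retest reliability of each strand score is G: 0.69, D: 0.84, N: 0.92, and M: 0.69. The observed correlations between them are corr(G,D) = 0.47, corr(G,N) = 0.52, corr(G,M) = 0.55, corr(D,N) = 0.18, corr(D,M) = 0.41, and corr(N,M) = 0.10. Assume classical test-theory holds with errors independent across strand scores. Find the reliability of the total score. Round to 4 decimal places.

Var(G+D+N+M) = 10.1² + 21.3² + 17² + 12.9² + 2·[10.1·21.3·0.47 + 10.1·17·0.52 + 10.1·12.9·0.55 + 21.3·17·0.18 + 21.3·12.9·0.41 + 17·12.9·0.10] = 1011.11 + 923.637 = 1934.75.
With uncorrelated errors the cross-covariances are all true-score covariance, so they carry over unchanged; only the diagonal terms shrink to ρᵢσᵢ².
True-score variance = [10.1²·0.69 + 21.3²·0.84 + 17²·0.92 + 12.9²·0.69] + 923.637 = 832.189 + 923.637 = 1755.83.
Reliability = 1755.83 / 1934.75 = 0.9075.

0.9075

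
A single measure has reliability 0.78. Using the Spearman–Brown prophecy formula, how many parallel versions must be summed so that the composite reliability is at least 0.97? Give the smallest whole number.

10

k ≥ ρ*(1−ρ₁)/(ρ₁(1−ρ*)) = 0.97·0.22 / (0.78·0.03) = 9.120.
Smallest integer k = 10.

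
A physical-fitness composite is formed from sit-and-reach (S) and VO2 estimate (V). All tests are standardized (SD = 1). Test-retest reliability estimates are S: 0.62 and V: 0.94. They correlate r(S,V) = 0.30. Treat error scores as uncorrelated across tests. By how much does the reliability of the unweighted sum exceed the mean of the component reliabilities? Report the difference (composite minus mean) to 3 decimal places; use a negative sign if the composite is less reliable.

Var(sum) = 2 + 0.6 = 2.6; true-score variance = 1.56 + 0.6 = 2.16; composite reliability = 0.8308.
Mean component reliability = 0.7800.
Difference = 0.8308 − 0.7800 = 0.051.

0.051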